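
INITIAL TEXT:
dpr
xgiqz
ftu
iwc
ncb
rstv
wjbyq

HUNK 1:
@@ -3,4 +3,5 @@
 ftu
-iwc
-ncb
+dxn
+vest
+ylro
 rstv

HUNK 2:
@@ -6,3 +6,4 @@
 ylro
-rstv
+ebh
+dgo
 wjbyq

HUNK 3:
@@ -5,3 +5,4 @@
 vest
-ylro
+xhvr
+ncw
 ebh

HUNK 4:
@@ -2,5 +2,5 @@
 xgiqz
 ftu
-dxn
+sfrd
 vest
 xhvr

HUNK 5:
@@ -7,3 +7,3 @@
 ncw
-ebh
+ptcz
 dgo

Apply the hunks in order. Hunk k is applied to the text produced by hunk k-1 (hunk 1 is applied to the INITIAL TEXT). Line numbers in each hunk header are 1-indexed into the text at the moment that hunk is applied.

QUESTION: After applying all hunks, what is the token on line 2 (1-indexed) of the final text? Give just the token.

Hunk 1: at line 3 remove [iwc,ncb] add [dxn,vest,ylro] -> 8 lines: dpr xgiqz ftu dxn vest ylro rstv wjbyq
Hunk 2: at line 6 remove [rstv] add [ebh,dgo] -> 9 lines: dpr xgiqz ftu dxn vest ylro ebh dgo wjbyq
Hunk 3: at line 5 remove [ylro] add [xhvr,ncw] -> 10 lines: dpr xgiqz ftu dxn vest xhvr ncw ebh dgo wjbyq
Hunk 4: at line 2 remove [dxn] add [sfrd] -> 10 lines: dpr xgiqz ftu sfrd vest xhvr ncw ebh dgo wjbyq
Hunk 5: at line 7 remove [ebh] add [ptcz] -> 10 lines: dpr xgiqz ftu sfrd vest xhvr ncw ptcz dgo wjbyq
Final line 2: xgiqz

Answer: xgiqz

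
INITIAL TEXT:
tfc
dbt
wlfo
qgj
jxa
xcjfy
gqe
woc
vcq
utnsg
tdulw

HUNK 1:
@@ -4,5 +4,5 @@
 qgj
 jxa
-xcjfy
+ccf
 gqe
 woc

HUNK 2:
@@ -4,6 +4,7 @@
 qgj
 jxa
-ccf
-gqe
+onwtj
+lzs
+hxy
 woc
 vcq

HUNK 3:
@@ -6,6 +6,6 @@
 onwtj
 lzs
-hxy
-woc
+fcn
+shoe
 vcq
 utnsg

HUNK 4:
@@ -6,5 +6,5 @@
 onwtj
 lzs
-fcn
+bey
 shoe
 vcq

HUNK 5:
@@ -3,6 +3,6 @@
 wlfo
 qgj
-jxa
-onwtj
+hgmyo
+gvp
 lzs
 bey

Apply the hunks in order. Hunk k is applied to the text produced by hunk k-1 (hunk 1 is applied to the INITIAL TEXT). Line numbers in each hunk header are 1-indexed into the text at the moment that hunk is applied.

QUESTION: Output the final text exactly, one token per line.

Answer: tfc
dbt
wlfo
qgj
hgmyo
gvp
lzs
bey
shoe
vcq
utnsg
tdulw

Derivation:
Hunk 1: at line 4 remove [xcjfy] add [ccf] -> 11 lines: tfc dbt wlfo qgj jxa ccf gqe woc vcq utnsg tdulw
Hunk 2: at line 4 remove [ccf,gqe] add [onwtj,lzs,hxy] -> 12 lines: tfc dbt wlfo qgj jxa onwtj lzs hxy woc vcq utnsg tdulw
Hunk 3: at line 6 remove [hxy,woc] add [fcn,shoe] -> 12 lines: tfc dbt wlfo qgj jxa onwtj lzs fcn shoe vcq utnsg tdulw
Hunk 4: at line 6 remove [fcn] add [bey] -> 12 lines: tfc dbt wlfo qgj jxa onwtj lzs bey shoe vcq utnsg tdulw
Hunk 5: at line 3 remove [jxa,onwtj] add [hgmyo,gvp] -> 12 lines: tfc dbt wlfo qgj hgmyo gvp lzs bey shoe vcq utnsg tdulw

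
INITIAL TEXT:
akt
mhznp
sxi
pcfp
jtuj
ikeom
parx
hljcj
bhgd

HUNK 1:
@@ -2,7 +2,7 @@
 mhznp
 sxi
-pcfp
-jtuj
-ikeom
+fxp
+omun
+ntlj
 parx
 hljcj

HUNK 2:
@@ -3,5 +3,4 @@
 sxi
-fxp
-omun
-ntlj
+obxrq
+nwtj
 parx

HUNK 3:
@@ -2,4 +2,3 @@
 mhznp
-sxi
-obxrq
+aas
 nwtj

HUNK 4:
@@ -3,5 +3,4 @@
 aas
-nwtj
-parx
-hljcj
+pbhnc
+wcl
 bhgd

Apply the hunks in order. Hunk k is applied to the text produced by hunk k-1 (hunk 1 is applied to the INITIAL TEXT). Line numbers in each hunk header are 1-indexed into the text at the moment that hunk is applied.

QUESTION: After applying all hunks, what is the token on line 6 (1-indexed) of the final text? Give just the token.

Answer: bhgd

Derivation:
Hunk 1: at line 2 remove [pcfp,jtuj,ikeom] add [fxp,omun,ntlj] -> 9 lines: akt mhznp sxi fxp omun ntlj parx hljcj bhgd
Hunk 2: at line 3 remove [fxp,omun,ntlj] add [obxrq,nwtj] -> 8 lines: akt mhznp sxi obxrq nwtj parx hljcj bhgd
Hunk 3: at line 2 remove [sxi,obxrq] add [aas] -> 7 lines: akt mhznp aas nwtj parx hljcj bhgd
Hunk 4: at line 3 remove [nwtj,parx,hljcj] add [pbhnc,wcl] -> 6 lines: akt mhznp aas pbhnc wcl bhgd
Final line 6: bhgd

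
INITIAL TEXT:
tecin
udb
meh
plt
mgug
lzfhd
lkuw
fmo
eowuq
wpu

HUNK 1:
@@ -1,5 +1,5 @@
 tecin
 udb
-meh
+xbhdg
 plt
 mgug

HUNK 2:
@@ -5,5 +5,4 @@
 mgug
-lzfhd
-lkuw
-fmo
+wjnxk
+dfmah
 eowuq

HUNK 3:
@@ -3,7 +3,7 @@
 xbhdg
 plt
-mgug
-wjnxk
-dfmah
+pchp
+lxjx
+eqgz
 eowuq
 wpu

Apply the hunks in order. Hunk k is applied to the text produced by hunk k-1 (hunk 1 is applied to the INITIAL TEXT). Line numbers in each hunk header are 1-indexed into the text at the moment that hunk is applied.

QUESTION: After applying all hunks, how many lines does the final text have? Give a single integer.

Hunk 1: at line 1 remove [meh] add [xbhdg] -> 10 lines: tecin udb xbhdg plt mgug lzfhd lkuw fmo eowuq wpu
Hunk 2: at line 5 remove [lzfhd,lkuw,fmo] add [wjnxk,dfmah] -> 9 lines: tecin udb xbhdg plt mgug wjnxk dfmah eowuq wpu
Hunk 3: at line 3 remove [mgug,wjnxk,dfmah] add [pchp,lxjx,eqgz] -> 9 lines: tecin udb xbhdg plt pchp lxjx eqgz eowuq wpu
Final line count: 9

Answer: 9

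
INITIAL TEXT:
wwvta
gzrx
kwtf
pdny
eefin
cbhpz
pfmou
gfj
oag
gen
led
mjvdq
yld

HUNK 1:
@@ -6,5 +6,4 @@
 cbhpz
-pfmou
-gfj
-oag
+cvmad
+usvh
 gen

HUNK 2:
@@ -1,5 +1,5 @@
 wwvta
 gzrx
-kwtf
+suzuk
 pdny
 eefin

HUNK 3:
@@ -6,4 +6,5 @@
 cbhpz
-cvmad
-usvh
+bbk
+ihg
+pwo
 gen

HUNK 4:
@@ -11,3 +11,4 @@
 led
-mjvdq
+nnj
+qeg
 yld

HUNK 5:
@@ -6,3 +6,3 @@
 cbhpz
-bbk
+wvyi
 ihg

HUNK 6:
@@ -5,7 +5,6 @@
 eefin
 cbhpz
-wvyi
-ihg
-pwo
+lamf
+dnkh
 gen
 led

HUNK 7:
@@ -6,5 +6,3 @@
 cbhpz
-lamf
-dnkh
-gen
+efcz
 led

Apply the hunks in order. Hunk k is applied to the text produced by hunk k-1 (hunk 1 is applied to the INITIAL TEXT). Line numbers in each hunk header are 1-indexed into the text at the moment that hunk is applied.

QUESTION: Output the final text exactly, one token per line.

Answer: wwvta
gzrx
suzuk
pdny
eefin
cbhpz
efcz
led
nnj
qeg
yld

Derivation:
Hunk 1: at line 6 remove [pfmou,gfj,oag] add [cvmad,usvh] -> 12 lines: wwvta gzrx kwtf pdny eefin cbhpz cvmad usvh gen led mjvdq yld
Hunk 2: at line 1 remove [kwtf] add [suzuk] -> 12 lines: wwvta gzrx suzuk pdny eefin cbhpz cvmad usvh gen led mjvdq yld
Hunk 3: at line 6 remove [cvmad,usvh] add [bbk,ihg,pwo] -> 13 lines: wwvta gzrx suzuk pdny eefin cbhpz bbk ihg pwo gen led mjvdq yld
Hunk 4: at line 11 remove [mjvdq] add [nnj,qeg] -> 14 lines: wwvta gzrx suzuk pdny eefin cbhpz bbk ihg pwo gen led nnj qeg yld
Hunk 5: at line 6 remove [bbk] add [wvyi] -> 14 lines: wwvta gzrx suzuk pdny eefin cbhpz wvyi ihg pwo gen led nnj qeg yld
Hunk 6: at line 5 remove [wvyi,ihg,pwo] add [lamf,dnkh] -> 13 lines: wwvta gzrx suzuk pdny eefin cbhpz lamf dnkh gen led nnj qeg yld
Hunk 7: at line 6 remove [lamf,dnkh,gen] add [efcz] -> 11 lines: wwvta gzrx suzuk pdny eefin cbhpz efcz led nnj qeg yld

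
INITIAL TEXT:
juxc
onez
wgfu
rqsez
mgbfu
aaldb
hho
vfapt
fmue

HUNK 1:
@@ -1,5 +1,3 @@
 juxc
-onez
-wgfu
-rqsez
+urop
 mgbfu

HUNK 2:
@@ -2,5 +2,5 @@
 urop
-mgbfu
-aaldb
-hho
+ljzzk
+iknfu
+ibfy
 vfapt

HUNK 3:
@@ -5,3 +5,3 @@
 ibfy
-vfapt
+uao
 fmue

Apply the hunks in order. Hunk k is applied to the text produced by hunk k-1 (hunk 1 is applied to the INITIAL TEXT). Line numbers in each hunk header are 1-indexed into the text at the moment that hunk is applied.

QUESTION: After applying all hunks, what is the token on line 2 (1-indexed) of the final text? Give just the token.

Hunk 1: at line 1 remove [onez,wgfu,rqsez] add [urop] -> 7 lines: juxc urop mgbfu aaldb hho vfapt fmue
Hunk 2: at line 2 remove [mgbfu,aaldb,hho] add [ljzzk,iknfu,ibfy] -> 7 lines: juxc urop ljzzk iknfu ibfy vfapt fmue
Hunk 3: at line 5 remove [vfapt] add [uao] -> 7 lines: juxc urop ljzzk iknfu ibfy uao fmue
Final line 2: urop

Answer: urop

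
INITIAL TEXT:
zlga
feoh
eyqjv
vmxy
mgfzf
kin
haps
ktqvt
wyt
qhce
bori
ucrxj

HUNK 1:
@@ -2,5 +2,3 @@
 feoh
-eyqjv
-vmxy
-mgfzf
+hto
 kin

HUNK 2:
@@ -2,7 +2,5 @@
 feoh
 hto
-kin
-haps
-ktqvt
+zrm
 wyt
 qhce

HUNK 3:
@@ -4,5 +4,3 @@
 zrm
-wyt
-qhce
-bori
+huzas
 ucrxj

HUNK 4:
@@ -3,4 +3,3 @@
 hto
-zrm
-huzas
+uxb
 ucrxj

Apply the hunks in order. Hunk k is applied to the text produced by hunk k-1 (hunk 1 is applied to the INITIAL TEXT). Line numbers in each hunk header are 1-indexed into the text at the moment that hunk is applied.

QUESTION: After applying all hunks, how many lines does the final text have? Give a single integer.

Hunk 1: at line 2 remove [eyqjv,vmxy,mgfzf] add [hto] -> 10 lines: zlga feoh hto kin haps ktqvt wyt qhce bori ucrxj
Hunk 2: at line 2 remove [kin,haps,ktqvt] add [zrm] -> 8 lines: zlga feoh hto zrm wyt qhce bori ucrxj
Hunk 3: at line 4 remove [wyt,qhce,bori] add [huzas] -> 6 lines: zlga feoh hto zrm huzas ucrxj
Hunk 4: at line 3 remove [zrm,huzas] add [uxb] -> 5 lines: zlga feoh hto uxb ucrxj
Final line count: 5

Answer: 5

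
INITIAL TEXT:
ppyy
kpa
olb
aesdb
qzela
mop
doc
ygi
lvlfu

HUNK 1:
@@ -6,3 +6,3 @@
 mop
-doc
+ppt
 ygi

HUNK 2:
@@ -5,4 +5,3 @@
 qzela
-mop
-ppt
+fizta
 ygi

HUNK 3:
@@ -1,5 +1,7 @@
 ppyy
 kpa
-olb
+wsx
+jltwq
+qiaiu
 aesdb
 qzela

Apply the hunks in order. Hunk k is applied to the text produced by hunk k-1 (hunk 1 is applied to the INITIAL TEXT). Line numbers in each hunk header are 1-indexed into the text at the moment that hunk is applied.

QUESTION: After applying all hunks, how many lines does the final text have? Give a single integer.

Hunk 1: at line 6 remove [doc] add [ppt] -> 9 lines: ppyy kpa olb aesdb qzela mop ppt ygi lvlfu
Hunk 2: at line 5 remove [mop,ppt] add [fizta] -> 8 lines: ppyy kpa olb aesdb qzela fizta ygi lvlfu
Hunk 3: at line 1 remove [olb] add [wsx,jltwq,qiaiu] -> 10 lines: ppyy kpa wsx jltwq qiaiu aesdb qzela fizta ygi lvlfu
Final line count: 10

Answer: 10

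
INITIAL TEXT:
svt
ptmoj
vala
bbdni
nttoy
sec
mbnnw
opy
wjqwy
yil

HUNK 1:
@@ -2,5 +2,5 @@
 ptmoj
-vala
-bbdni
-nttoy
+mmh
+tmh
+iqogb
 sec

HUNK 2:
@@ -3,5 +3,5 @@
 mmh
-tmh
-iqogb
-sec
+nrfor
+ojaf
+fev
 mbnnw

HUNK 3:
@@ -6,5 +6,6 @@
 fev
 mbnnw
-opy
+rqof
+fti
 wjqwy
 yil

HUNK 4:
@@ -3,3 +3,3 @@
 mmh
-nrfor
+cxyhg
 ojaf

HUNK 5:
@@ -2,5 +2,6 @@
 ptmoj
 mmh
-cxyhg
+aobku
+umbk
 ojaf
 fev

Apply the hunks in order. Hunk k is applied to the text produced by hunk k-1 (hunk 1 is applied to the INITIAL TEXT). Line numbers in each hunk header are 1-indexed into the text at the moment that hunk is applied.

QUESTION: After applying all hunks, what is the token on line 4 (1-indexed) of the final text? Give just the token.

Answer: aobku

Derivation:
Hunk 1: at line 2 remove [vala,bbdni,nttoy] add [mmh,tmh,iqogb] -> 10 lines: svt ptmoj mmh tmh iqogb sec mbnnw opy wjqwy yil
Hunk 2: at line 3 remove [tmh,iqogb,sec] add [nrfor,ojaf,fev] -> 10 lines: svt ptmoj mmh nrfor ojaf fev mbnnw opy wjqwy yil
Hunk 3: at line 6 remove [opy] add [rqof,fti] -> 11 lines: svt ptmoj mmh nrfor ojaf fev mbnnw rqof fti wjqwy yil
Hunk 4: at line 3 remove [nrfor] add [cxyhg] -> 11 lines: svt ptmoj mmh cxyhg ojaf fev mbnnw rqof fti wjqwy yil
Hunk 5: at line 2 remove [cxyhg] add [aobku,umbk] -> 12 lines: svt ptmoj mmh aobku umbk ojaf fev mbnnw rqof fti wjqwy yil
Final line 4: aobku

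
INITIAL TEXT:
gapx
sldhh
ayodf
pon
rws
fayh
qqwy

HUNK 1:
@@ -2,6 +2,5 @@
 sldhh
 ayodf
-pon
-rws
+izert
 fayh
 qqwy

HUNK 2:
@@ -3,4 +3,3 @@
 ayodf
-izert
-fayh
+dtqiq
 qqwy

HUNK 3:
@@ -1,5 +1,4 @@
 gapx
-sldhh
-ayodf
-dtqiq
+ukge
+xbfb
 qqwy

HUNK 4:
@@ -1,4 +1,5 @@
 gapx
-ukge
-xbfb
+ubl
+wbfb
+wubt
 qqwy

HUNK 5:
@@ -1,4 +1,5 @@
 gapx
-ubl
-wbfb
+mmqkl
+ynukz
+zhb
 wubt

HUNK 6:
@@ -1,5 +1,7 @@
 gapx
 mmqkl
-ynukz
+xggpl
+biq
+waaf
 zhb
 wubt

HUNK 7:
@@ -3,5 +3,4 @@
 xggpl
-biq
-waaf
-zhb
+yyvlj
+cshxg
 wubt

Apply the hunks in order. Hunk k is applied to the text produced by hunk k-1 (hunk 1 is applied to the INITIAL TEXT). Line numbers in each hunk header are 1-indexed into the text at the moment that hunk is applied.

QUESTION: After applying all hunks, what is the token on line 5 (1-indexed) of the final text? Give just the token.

Hunk 1: at line 2 remove [pon,rws] add [izert] -> 6 lines: gapx sldhh ayodf izert fayh qqwy
Hunk 2: at line 3 remove [izert,fayh] add [dtqiq] -> 5 lines: gapx sldhh ayodf dtqiq qqwy
Hunk 3: at line 1 remove [sldhh,ayodf,dtqiq] add [ukge,xbfb] -> 4 lines: gapx ukge xbfb qqwy
Hunk 4: at line 1 remove [ukge,xbfb] add [ubl,wbfb,wubt] -> 5 lines: gapx ubl wbfb wubt qqwy
Hunk 5: at line 1 remove [ubl,wbfb] add [mmqkl,ynukz,zhb] -> 6 lines: gapx mmqkl ynukz zhb wubt qqwy
Hunk 6: at line 1 remove [ynukz] add [xggpl,biq,waaf] -> 8 lines: gapx mmqkl xggpl biq waaf zhb wubt qqwy
Hunk 7: at line 3 remove [biq,waaf,zhb] add [yyvlj,cshxg] -> 7 lines: gapx mmqkl xggpl yyvlj cshxg wubt qqwy
Final line 5: cshxg

Answer: cshxg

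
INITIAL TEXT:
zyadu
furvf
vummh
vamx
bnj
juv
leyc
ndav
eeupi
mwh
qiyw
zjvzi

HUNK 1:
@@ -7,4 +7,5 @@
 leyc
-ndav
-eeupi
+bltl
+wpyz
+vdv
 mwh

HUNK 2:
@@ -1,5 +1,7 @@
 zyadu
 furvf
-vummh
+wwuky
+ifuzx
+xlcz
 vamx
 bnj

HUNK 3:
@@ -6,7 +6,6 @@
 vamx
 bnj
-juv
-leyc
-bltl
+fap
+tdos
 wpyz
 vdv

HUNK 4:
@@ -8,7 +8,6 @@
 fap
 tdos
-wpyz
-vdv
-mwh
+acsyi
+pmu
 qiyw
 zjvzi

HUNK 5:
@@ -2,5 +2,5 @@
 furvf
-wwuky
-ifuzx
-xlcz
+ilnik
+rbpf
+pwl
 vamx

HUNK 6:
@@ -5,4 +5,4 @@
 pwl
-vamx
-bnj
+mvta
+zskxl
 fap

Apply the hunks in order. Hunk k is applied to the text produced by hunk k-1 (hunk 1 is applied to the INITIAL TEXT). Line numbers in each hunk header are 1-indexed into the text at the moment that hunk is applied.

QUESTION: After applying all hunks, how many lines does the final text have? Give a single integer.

Hunk 1: at line 7 remove [ndav,eeupi] add [bltl,wpyz,vdv] -> 13 lines: zyadu furvf vummh vamx bnj juv leyc bltl wpyz vdv mwh qiyw zjvzi
Hunk 2: at line 1 remove [vummh] add [wwuky,ifuzx,xlcz] -> 15 lines: zyadu furvf wwuky ifuzx xlcz vamx bnj juv leyc bltl wpyz vdv mwh qiyw zjvzi
Hunk 3: at line 6 remove [juv,leyc,bltl] add [fap,tdos] -> 14 lines: zyadu furvf wwuky ifuzx xlcz vamx bnj fap tdos wpyz vdv mwh qiyw zjvzi
Hunk 4: at line 8 remove [wpyz,vdv,mwh] add [acsyi,pmu] -> 13 lines: zyadu furvf wwuky ifuzx xlcz vamx bnj fap tdos acsyi pmu qiyw zjvzi
Hunk 5: at line 2 remove [wwuky,ifuzx,xlcz] add [ilnik,rbpf,pwl] -> 13 lines: zyadu furvf ilnik rbpf pwl vamx bnj fap tdos acsyi pmu qiyw zjvzi
Hunk 6: at line 5 remove [vamx,bnj] add [mvta,zskxl] -> 13 lines: zyadu furvf ilnik rbpf pwl mvta zskxl fap tdos acsyi pmu qiyw zjvzi
Final line count: 13

Answer: 13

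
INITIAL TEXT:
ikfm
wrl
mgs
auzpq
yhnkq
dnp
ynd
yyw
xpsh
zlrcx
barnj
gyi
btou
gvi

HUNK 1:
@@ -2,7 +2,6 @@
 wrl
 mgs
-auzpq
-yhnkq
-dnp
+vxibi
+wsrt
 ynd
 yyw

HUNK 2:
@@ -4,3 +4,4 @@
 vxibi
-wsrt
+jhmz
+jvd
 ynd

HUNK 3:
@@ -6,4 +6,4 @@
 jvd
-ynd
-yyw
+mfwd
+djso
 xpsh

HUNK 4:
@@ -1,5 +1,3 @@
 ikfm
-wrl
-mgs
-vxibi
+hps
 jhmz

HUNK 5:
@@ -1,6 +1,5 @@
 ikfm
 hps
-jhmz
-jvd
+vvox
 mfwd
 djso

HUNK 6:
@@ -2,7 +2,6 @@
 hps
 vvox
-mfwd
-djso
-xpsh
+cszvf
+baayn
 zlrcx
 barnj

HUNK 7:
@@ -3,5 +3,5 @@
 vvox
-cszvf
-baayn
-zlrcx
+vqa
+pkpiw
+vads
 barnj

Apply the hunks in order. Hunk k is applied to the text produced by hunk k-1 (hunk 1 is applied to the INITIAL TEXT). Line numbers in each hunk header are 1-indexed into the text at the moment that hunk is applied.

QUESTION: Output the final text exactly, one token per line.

Hunk 1: at line 2 remove [auzpq,yhnkq,dnp] add [vxibi,wsrt] -> 13 lines: ikfm wrl mgs vxibi wsrt ynd yyw xpsh zlrcx barnj gyi btou gvi
Hunk 2: at line 4 remove [wsrt] add [jhmz,jvd] -> 14 lines: ikfm wrl mgs vxibi jhmz jvd ynd yyw xpsh zlrcx barnj gyi btou gvi
Hunk 3: at line 6 remove [ynd,yyw] add [mfwd,djso] -> 14 lines: ikfm wrl mgs vxibi jhmz jvd mfwd djso xpsh zlrcx barnj gyi btou gvi
Hunk 4: at line 1 remove [wrl,mgs,vxibi] add [hps] -> 12 lines: ikfm hps jhmz jvd mfwd djso xpsh zlrcx barnj gyi btou gvi
Hunk 5: at line 1 remove [jhmz,jvd] add [vvox] -> 11 lines: ikfm hps vvox mfwd djso xpsh zlrcx barnj gyi btou gvi
Hunk 6: at line 2 remove [mfwd,djso,xpsh] add [cszvf,baayn] -> 10 lines: ikfm hps vvox cszvf baayn zlrcx barnj gyi btou gvi
Hunk 7: at line 3 remove [cszvf,baayn,zlrcx] add [vqa,pkpiw,vads] -> 10 lines: ikfm hps vvox vqa pkpiw vads barnj gyi btou gvi

Answer: ikfm
hps
vvox
vqa
pkpiw
vads
barnj
gyi
btou
gvi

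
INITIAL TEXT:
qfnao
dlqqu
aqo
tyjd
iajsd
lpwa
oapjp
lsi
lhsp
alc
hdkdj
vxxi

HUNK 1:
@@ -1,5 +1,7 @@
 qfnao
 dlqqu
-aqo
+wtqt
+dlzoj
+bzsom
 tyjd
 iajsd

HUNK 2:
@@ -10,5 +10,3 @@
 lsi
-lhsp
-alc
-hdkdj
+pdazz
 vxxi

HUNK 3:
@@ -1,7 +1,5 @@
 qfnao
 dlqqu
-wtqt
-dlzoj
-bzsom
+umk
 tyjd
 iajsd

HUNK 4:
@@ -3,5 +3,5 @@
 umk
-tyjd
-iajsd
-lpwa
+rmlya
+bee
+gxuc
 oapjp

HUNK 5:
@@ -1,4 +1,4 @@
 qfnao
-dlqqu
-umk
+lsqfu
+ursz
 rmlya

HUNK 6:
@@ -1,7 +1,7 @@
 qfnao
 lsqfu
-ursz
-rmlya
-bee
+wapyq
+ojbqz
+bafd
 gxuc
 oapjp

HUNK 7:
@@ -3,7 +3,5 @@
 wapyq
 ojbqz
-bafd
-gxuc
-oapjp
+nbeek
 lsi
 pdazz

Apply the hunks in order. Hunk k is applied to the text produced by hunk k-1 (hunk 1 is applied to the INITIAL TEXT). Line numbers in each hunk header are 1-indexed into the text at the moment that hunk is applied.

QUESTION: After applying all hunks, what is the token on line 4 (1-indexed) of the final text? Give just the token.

Answer: ojbqz

Derivation:
Hunk 1: at line 1 remove [aqo] add [wtqt,dlzoj,bzsom] -> 14 lines: qfnao dlqqu wtqt dlzoj bzsom tyjd iajsd lpwa oapjp lsi lhsp alc hdkdj vxxi
Hunk 2: at line 10 remove [lhsp,alc,hdkdj] add [pdazz] -> 12 lines: qfnao dlqqu wtqt dlzoj bzsom tyjd iajsd lpwa oapjp lsi pdazz vxxi
Hunk 3: at line 1 remove [wtqt,dlzoj,bzsom] add [umk] -> 10 lines: qfnao dlqqu umk tyjd iajsd lpwa oapjp lsi pdazz vxxi
Hunk 4: at line 3 remove [tyjd,iajsd,lpwa] add [rmlya,bee,gxuc] -> 10 lines: qfnao dlqqu umk rmlya bee gxuc oapjp lsi pdazz vxxi
Hunk 5: at line 1 remove [dlqqu,umk] add [lsqfu,ursz] -> 10 lines: qfnao lsqfu ursz rmlya bee gxuc oapjp lsi pdazz vxxi
Hunk 6: at line 1 remove [ursz,rmlya,bee] add [wapyq,ojbqz,bafd] -> 10 lines: qfnao lsqfu wapyq ojbqz bafd gxuc oapjp lsi pdazz vxxi
Hunk 7: at line 3 remove [bafd,gxuc,oapjp] add [nbeek] -> 8 lines: qfnao lsqfu wapyq ojbqz nbeek lsi pdazz vxxi
Final line 4: ojbqz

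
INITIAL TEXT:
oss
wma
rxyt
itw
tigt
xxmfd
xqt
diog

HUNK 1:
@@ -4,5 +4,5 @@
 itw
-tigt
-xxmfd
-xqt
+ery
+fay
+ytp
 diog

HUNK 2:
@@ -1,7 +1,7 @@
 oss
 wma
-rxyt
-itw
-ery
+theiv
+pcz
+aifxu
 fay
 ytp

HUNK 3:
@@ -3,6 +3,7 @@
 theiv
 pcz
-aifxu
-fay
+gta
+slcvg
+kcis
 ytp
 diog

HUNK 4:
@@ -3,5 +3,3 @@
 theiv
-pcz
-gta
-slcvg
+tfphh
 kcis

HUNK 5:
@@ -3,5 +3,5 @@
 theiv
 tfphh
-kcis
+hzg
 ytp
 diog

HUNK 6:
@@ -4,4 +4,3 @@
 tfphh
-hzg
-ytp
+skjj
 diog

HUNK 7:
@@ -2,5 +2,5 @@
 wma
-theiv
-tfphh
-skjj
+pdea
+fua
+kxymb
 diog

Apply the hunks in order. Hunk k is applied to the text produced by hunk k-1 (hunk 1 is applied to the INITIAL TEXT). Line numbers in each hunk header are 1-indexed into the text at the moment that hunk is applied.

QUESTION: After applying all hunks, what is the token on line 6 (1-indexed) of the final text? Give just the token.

Answer: diog

Derivation:
Hunk 1: at line 4 remove [tigt,xxmfd,xqt] add [ery,fay,ytp] -> 8 lines: oss wma rxyt itw ery fay ytp diog
Hunk 2: at line 1 remove [rxyt,itw,ery] add [theiv,pcz,aifxu] -> 8 lines: oss wma theiv pcz aifxu fay ytp diog
Hunk 3: at line 3 remove [aifxu,fay] add [gta,slcvg,kcis] -> 9 lines: oss wma theiv pcz gta slcvg kcis ytp diog
Hunk 4: at line 3 remove [pcz,gta,slcvg] add [tfphh] -> 7 lines: oss wma theiv tfphh kcis ytp diog
Hunk 5: at line 3 remove [kcis] add [hzg] -> 7 lines: oss wma theiv tfphh hzg ytp diog
Hunk 6: at line 4 remove [hzg,ytp] add [skjj] -> 6 lines: oss wma theiv tfphh skjj diog
Hunk 7: at line 2 remove [theiv,tfphh,skjj] add [pdea,fua,kxymb] -> 6 lines: oss wma pdea fua kxymb diog
Final line 6: diog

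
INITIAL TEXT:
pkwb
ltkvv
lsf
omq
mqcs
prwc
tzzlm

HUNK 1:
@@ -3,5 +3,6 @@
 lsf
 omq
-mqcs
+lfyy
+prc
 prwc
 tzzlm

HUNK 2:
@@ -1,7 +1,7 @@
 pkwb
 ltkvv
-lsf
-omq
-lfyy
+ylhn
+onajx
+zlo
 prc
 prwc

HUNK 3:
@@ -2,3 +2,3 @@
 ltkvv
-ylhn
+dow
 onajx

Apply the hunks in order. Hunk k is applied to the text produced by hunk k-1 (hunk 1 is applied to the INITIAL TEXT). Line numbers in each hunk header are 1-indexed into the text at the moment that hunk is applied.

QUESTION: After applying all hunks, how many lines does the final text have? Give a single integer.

Hunk 1: at line 3 remove [mqcs] add [lfyy,prc] -> 8 lines: pkwb ltkvv lsf omq lfyy prc prwc tzzlm
Hunk 2: at line 1 remove [lsf,omq,lfyy] add [ylhn,onajx,zlo] -> 8 lines: pkwb ltkvv ylhn onajx zlo prc prwc tzzlm
Hunk 3: at line 2 remove [ylhn] add [dow] -> 8 lines: pkwb ltkvv dow onajx zlo prc prwc tzzlm
Final line count: 8

Answer: 8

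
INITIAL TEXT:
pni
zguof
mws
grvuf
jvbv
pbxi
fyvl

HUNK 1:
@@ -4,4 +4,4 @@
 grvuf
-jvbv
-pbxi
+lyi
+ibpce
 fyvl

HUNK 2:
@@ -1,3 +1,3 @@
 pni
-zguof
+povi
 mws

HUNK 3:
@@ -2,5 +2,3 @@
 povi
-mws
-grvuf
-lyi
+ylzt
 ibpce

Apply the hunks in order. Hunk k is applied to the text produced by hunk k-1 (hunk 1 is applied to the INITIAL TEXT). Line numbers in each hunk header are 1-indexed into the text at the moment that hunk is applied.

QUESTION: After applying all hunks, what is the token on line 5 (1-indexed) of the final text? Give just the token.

Answer: fyvl

Derivation:
Hunk 1: at line 4 remove [jvbv,pbxi] add [lyi,ibpce] -> 7 lines: pni zguof mws grvuf lyi ibpce fyvl
Hunk 2: at line 1 remove [zguof] add [povi] -> 7 lines: pni povi mws grvuf lyi ibpce fyvl
Hunk 3: at line 2 remove [mws,grvuf,lyi] add [ylzt] -> 5 lines: pni povi ylzt ibpce fyvl
Final line 5: fyvl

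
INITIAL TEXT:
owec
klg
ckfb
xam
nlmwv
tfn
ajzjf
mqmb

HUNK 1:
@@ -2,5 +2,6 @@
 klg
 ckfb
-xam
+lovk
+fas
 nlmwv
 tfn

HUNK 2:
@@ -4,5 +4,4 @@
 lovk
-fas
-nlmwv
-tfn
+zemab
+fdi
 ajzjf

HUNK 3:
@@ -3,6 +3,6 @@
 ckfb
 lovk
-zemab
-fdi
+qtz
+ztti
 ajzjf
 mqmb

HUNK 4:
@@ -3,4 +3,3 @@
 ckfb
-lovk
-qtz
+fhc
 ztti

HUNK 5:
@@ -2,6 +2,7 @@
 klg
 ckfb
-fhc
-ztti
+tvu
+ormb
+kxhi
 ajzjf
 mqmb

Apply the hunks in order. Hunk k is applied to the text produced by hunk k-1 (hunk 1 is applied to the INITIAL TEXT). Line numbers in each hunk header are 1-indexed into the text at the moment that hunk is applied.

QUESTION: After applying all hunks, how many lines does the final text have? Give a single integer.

Hunk 1: at line 2 remove [xam] add [lovk,fas] -> 9 lines: owec klg ckfb lovk fas nlmwv tfn ajzjf mqmb
Hunk 2: at line 4 remove [fas,nlmwv,tfn] add [zemab,fdi] -> 8 lines: owec klg ckfb lovk zemab fdi ajzjf mqmb
Hunk 3: at line 3 remove [zemab,fdi] add [qtz,ztti] -> 8 lines: owec klg ckfb lovk qtz ztti ajzjf mqmb
Hunk 4: at line 3 remove [lovk,qtz] add [fhc] -> 7 lines: owec klg ckfb fhc ztti ajzjf mqmb
Hunk 5: at line 2 remove [fhc,ztti] add [tvu,ormb,kxhi] -> 8 lines: owec klg ckfb tvu ormb kxhi ajzjf mqmb
Final line count: 8

Answer: 8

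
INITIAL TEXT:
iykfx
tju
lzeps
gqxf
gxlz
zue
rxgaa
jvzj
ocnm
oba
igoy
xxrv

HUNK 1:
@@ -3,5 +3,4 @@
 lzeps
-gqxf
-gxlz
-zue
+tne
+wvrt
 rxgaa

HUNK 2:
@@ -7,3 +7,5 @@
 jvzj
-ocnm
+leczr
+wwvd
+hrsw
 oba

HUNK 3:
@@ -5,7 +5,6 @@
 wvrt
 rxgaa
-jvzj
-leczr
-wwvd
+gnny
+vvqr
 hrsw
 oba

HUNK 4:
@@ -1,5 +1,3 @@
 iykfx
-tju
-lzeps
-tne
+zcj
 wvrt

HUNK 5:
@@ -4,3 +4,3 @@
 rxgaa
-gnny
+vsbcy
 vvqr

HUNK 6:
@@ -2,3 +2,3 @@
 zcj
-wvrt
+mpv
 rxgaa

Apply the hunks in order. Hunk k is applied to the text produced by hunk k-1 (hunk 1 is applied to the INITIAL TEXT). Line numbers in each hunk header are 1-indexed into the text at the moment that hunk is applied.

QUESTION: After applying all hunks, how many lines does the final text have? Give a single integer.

Answer: 10

Derivation:
Hunk 1: at line 3 remove [gqxf,gxlz,zue] add [tne,wvrt] -> 11 lines: iykfx tju lzeps tne wvrt rxgaa jvzj ocnm oba igoy xxrv
Hunk 2: at line 7 remove [ocnm] add [leczr,wwvd,hrsw] -> 13 lines: iykfx tju lzeps tne wvrt rxgaa jvzj leczr wwvd hrsw oba igoy xxrv
Hunk 3: at line 5 remove [jvzj,leczr,wwvd] add [gnny,vvqr] -> 12 lines: iykfx tju lzeps tne wvrt rxgaa gnny vvqr hrsw oba igoy xxrv
Hunk 4: at line 1 remove [tju,lzeps,tne] add [zcj] -> 10 lines: iykfx zcj wvrt rxgaa gnny vvqr hrsw oba igoy xxrv
Hunk 5: at line 4 remove [gnny] add [vsbcy] -> 10 lines: iykfx zcj wvrt rxgaa vsbcy vvqr hrsw oba igoy xxrv
Hunk 6: at line 2 remove [wvrt] add [mpv] -> 10 lines: iykfx zcj mpv rxgaa vsbcy vvqr hrsw oba igoy xxrv
Final line count: 10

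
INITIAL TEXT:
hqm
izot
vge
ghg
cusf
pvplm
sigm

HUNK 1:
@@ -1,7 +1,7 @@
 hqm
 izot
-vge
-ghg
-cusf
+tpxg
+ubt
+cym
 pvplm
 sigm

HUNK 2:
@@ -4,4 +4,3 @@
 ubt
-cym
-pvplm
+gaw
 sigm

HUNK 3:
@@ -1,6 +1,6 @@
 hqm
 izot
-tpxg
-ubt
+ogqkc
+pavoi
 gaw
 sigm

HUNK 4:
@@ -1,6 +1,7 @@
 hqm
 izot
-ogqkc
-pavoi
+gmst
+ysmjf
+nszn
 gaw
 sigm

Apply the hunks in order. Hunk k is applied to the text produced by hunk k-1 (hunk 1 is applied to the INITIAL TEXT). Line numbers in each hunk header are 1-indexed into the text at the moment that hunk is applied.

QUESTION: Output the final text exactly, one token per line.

Hunk 1: at line 1 remove [vge,ghg,cusf] add [tpxg,ubt,cym] -> 7 lines: hqm izot tpxg ubt cym pvplm sigm
Hunk 2: at line 4 remove [cym,pvplm] add [gaw] -> 6 lines: hqm izot tpxg ubt gaw sigm
Hunk 3: at line 1 remove [tpxg,ubt] add [ogqkc,pavoi] -> 6 lines: hqm izot ogqkc pavoi gaw sigm
Hunk 4: at line 1 remove [ogqkc,pavoi] add [gmst,ysmjf,nszn] -> 7 lines: hqm izot gmst ysmjf nszn gaw sigm

Answer: hqm
izot
gmst
ysmjf
nszn
gaw
sigm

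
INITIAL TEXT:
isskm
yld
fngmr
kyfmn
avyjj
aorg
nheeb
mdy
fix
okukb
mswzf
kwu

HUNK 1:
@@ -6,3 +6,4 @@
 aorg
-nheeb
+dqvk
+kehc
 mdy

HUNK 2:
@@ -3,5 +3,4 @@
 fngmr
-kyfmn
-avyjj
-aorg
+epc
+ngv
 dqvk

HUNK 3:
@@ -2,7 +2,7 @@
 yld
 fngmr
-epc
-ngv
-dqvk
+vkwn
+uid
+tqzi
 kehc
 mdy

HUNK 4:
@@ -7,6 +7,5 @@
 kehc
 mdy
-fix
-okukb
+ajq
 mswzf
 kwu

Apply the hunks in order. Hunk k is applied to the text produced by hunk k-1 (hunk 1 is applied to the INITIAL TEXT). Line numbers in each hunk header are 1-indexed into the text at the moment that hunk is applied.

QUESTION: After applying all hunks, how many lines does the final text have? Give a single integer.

Answer: 11

Derivation:
Hunk 1: at line 6 remove [nheeb] add [dqvk,kehc] -> 13 lines: isskm yld fngmr kyfmn avyjj aorg dqvk kehc mdy fix okukb mswzf kwu
Hunk 2: at line 3 remove [kyfmn,avyjj,aorg] add [epc,ngv] -> 12 lines: isskm yld fngmr epc ngv dqvk kehc mdy fix okukb mswzf kwu
Hunk 3: at line 2 remove [epc,ngv,dqvk] add [vkwn,uid,tqzi] -> 12 lines: isskm yld fngmr vkwn uid tqzi kehc mdy fix okukb mswzf kwu
Hunk 4: at line 7 remove [fix,okukb] add [ajq] -> 11 lines: isskm yld fngmr vkwn uid tqzi kehc mdy ajq mswzf kwu
Final line count: 11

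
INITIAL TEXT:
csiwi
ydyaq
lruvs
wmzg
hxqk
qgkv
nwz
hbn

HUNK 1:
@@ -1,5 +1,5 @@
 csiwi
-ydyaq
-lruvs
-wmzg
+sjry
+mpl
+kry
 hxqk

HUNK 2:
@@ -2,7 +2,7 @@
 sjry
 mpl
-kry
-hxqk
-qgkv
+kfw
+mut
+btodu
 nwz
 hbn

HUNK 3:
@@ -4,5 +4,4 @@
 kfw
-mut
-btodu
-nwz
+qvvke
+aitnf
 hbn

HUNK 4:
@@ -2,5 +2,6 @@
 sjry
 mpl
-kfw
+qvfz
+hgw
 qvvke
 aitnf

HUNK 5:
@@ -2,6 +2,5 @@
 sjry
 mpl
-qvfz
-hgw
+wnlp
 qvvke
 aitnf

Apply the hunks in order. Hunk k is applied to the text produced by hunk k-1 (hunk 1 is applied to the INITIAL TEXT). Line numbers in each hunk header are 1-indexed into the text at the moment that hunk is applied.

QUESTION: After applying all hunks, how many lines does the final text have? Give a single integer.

Hunk 1: at line 1 remove [ydyaq,lruvs,wmzg] add [sjry,mpl,kry] -> 8 lines: csiwi sjry mpl kry hxqk qgkv nwz hbn
Hunk 2: at line 2 remove [kry,hxqk,qgkv] add [kfw,mut,btodu] -> 8 lines: csiwi sjry mpl kfw mut btodu nwz hbn
Hunk 3: at line 4 remove [mut,btodu,nwz] add [qvvke,aitnf] -> 7 lines: csiwi sjry mpl kfw qvvke aitnf hbn
Hunk 4: at line 2 remove [kfw] add [qvfz,hgw] -> 8 lines: csiwi sjry mpl qvfz hgw qvvke aitnf hbn
Hunk 5: at line 2 remove [qvfz,hgw] add [wnlp] -> 7 lines: csiwi sjry mpl wnlp qvvke aitnf hbn
Final line count: 7

Answer: 7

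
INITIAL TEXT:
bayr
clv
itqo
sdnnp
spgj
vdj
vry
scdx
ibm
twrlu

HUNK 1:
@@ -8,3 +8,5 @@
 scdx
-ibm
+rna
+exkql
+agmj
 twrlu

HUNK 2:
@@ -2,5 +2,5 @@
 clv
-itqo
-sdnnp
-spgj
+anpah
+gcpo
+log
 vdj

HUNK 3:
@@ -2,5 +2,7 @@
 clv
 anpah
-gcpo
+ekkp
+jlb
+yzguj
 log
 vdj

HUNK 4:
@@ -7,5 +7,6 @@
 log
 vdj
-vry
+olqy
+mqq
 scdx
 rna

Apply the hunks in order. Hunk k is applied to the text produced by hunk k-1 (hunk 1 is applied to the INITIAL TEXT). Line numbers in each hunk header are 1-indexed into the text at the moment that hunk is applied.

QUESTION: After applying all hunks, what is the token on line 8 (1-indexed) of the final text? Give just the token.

Hunk 1: at line 8 remove [ibm] add [rna,exkql,agmj] -> 12 lines: bayr clv itqo sdnnp spgj vdj vry scdx rna exkql agmj twrlu
Hunk 2: at line 2 remove [itqo,sdnnp,spgj] add [anpah,gcpo,log] -> 12 lines: bayr clv anpah gcpo log vdj vry scdx rna exkql agmj twrlu
Hunk 3: at line 2 remove [gcpo] add [ekkp,jlb,yzguj] -> 14 lines: bayr clv anpah ekkp jlb yzguj log vdj vry scdx rna exkql agmj twrlu
Hunk 4: at line 7 remove [vry] add [olqy,mqq] -> 15 lines: bayr clv anpah ekkp jlb yzguj log vdj olqy mqq scdx rna exkql agmj twrlu
Final line 8: vdj

Answer: vdj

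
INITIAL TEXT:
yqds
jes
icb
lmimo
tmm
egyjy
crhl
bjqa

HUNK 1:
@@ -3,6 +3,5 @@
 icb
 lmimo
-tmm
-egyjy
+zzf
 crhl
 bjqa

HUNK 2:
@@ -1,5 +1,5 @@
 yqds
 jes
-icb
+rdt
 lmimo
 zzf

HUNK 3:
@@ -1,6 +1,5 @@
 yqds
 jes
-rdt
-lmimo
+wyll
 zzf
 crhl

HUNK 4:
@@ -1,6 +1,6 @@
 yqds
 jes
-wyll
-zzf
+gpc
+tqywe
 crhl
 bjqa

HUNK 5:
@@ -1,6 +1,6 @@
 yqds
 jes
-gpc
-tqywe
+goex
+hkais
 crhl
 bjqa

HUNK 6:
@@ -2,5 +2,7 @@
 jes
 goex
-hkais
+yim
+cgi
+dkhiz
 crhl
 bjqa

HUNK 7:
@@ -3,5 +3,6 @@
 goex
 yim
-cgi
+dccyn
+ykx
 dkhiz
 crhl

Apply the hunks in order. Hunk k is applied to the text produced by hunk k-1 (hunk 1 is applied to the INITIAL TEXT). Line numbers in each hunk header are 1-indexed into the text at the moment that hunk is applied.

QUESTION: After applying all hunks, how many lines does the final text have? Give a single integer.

Hunk 1: at line 3 remove [tmm,egyjy] add [zzf] -> 7 lines: yqds jes icb lmimo zzf crhl bjqa
Hunk 2: at line 1 remove [icb] add [rdt] -> 7 lines: yqds jes rdt lmimo zzf crhl bjqa
Hunk 3: at line 1 remove [rdt,lmimo] add [wyll] -> 6 lines: yqds jes wyll zzf crhl bjqa
Hunk 4: at line 1 remove [wyll,zzf] add [gpc,tqywe] -> 6 lines: yqds jes gpc tqywe crhl bjqa
Hunk 5: at line 1 remove [gpc,tqywe] add [goex,hkais] -> 6 lines: yqds jes goex hkais crhl bjqa
Hunk 6: at line 2 remove [hkais] add [yim,cgi,dkhiz] -> 8 lines: yqds jes goex yim cgi dkhiz crhl bjqa
Hunk 7: at line 3 remove [cgi] add [dccyn,ykx] -> 9 lines: yqds jes goex yim dccyn ykx dkhiz crhl bjqa
Final line count: 9

Answer: 9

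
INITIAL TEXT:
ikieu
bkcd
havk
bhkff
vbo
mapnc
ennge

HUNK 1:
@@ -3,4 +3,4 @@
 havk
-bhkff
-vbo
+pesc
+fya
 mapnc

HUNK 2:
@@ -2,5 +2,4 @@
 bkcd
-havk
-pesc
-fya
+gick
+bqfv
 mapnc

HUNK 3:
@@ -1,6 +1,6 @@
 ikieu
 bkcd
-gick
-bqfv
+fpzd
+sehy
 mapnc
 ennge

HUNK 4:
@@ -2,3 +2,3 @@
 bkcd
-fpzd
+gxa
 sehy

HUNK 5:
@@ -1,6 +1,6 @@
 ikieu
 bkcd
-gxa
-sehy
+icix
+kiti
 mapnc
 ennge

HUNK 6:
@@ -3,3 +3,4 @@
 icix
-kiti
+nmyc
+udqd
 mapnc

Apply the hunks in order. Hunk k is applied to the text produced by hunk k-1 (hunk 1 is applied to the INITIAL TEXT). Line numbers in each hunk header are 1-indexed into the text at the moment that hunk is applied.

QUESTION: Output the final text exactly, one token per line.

Answer: ikieu
bkcd
icix
nmyc
udqd
mapnc
ennge

Derivation:
Hunk 1: at line 3 remove [bhkff,vbo] add [pesc,fya] -> 7 lines: ikieu bkcd havk pesc fya mapnc ennge
Hunk 2: at line 2 remove [havk,pesc,fya] add [gick,bqfv] -> 6 lines: ikieu bkcd gick bqfv mapnc ennge
Hunk 3: at line 1 remove [gick,bqfv] add [fpzd,sehy] -> 6 lines: ikieu bkcd fpzd sehy mapnc ennge
Hunk 4: at line 2 remove [fpzd] add [gxa] -> 6 lines: ikieu bkcd gxa sehy mapnc ennge
Hunk 5: at line 1 remove [gxa,sehy] add [icix,kiti] -> 6 lines: ikieu bkcd icix kiti mapnc ennge
Hunk 6: at line 3 remove [kiti] add [nmyc,udqd] -> 7 lines: ikieu bkcd icix nmyc udqd mapnc ennge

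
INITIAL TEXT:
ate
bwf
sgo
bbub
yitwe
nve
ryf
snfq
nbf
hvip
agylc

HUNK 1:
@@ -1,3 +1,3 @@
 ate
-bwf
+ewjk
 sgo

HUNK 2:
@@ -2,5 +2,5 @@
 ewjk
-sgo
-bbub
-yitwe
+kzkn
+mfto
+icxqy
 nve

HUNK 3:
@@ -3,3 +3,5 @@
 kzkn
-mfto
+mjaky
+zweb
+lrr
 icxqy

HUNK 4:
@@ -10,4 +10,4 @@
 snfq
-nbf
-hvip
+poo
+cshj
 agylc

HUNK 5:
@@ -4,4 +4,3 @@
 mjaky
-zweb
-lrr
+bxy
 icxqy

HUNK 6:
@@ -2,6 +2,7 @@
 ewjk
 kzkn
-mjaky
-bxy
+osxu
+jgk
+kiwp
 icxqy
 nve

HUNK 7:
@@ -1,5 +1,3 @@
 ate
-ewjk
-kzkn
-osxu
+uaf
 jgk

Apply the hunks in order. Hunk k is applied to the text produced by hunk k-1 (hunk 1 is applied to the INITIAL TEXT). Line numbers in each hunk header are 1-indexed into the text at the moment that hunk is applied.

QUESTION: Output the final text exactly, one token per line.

Hunk 1: at line 1 remove [bwf] add [ewjk] -> 11 lines: ate ewjk sgo bbub yitwe nve ryf snfq nbf hvip agylc
Hunk 2: at line 2 remove [sgo,bbub,yitwe] add [kzkn,mfto,icxqy] -> 11 lines: ate ewjk kzkn mfto icxqy nve ryf snfq nbf hvip agylc
Hunk 3: at line 3 remove [mfto] add [mjaky,zweb,lrr] -> 13 lines: ate ewjk kzkn mjaky zweb lrr icxqy nve ryf snfq nbf hvip agylc
Hunk 4: at line 10 remove [nbf,hvip] add [poo,cshj] -> 13 lines: ate ewjk kzkn mjaky zweb lrr icxqy nve ryf snfq poo cshj agylc
Hunk 5: at line 4 remove [zweb,lrr] add [bxy] -> 12 lines: ate ewjk kzkn mjaky bxy icxqy nve ryf snfq poo cshj agylc
Hunk 6: at line 2 remove [mjaky,bxy] add [osxu,jgk,kiwp] -> 13 lines: ate ewjk kzkn osxu jgk kiwp icxqy nve ryf snfq poo cshj agylc
Hunk 7: at line 1 remove [ewjk,kzkn,osxu] add [uaf] -> 11 lines: ate uaf jgk kiwp icxqy nve ryf snfq poo cshj agylc

Answer: ate
uaf
jgk
kiwp
icxqy
nve
ryf
snfq
poo
cshj
agylc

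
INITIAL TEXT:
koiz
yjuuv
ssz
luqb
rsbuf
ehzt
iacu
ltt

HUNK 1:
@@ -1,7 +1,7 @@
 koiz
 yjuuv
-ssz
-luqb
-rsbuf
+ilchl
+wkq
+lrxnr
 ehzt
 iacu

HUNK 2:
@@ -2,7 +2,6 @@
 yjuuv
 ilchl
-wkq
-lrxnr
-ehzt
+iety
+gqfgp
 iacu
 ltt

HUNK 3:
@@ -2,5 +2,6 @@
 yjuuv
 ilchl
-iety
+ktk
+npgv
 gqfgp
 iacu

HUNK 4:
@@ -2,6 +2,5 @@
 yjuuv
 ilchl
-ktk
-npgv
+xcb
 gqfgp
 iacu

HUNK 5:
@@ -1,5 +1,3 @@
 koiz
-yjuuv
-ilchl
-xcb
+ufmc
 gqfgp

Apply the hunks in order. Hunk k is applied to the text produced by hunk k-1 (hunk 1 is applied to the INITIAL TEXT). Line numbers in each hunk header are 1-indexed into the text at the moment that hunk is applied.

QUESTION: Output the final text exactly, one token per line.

Hunk 1: at line 1 remove [ssz,luqb,rsbuf] add [ilchl,wkq,lrxnr] -> 8 lines: koiz yjuuv ilchl wkq lrxnr ehzt iacu ltt
Hunk 2: at line 2 remove [wkq,lrxnr,ehzt] add [iety,gqfgp] -> 7 lines: koiz yjuuv ilchl iety gqfgp iacu ltt
Hunk 3: at line 2 remove [iety] add [ktk,npgv] -> 8 lines: koiz yjuuv ilchl ktk npgv gqfgp iacu ltt
Hunk 4: at line 2 remove [ktk,npgv] add [xcb] -> 7 lines: koiz yjuuv ilchl xcb gqfgp iacu ltt
Hunk 5: at line 1 remove [yjuuv,ilchl,xcb] add [ufmc] -> 5 lines: koiz ufmc gqfgp iacu ltt

Answer: koiz
ufmc
gqfgp
iacu
ltt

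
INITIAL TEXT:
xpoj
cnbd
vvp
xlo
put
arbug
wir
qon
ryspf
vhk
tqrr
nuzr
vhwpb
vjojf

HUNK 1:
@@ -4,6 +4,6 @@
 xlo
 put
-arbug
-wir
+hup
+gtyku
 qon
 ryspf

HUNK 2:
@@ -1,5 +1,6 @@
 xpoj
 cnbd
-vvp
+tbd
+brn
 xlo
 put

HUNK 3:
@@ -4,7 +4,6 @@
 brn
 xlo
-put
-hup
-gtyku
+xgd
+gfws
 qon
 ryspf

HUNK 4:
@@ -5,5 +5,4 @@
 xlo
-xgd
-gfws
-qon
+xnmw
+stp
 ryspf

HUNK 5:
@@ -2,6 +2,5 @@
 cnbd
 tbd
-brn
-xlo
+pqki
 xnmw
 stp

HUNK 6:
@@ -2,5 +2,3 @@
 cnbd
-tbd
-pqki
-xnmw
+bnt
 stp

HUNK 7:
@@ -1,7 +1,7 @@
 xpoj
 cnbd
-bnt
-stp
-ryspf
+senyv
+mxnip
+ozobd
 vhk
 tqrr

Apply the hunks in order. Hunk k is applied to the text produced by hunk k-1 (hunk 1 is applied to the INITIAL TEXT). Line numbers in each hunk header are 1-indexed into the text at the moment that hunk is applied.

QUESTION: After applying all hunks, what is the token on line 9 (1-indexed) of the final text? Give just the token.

Answer: vhwpb

Derivation:
Hunk 1: at line 4 remove [arbug,wir] add [hup,gtyku] -> 14 lines: xpoj cnbd vvp xlo put hup gtyku qon ryspf vhk tqrr nuzr vhwpb vjojf
Hunk 2: at line 1 remove [vvp] add [tbd,brn] -> 15 lines: xpoj cnbd tbd brn xlo put hup gtyku qon ryspf vhk tqrr nuzr vhwpb vjojf
Hunk 3: at line 4 remove [put,hup,gtyku] add [xgd,gfws] -> 14 lines: xpoj cnbd tbd brn xlo xgd gfws qon ryspf vhk tqrr nuzr vhwpb vjojf
Hunk 4: at line 5 remove [xgd,gfws,qon] add [xnmw,stp] -> 13 lines: xpoj cnbd tbd brn xlo xnmw stp ryspf vhk tqrr nuzr vhwpb vjojf
Hunk 5: at line 2 remove [brn,xlo] add [pqki] -> 12 lines: xpoj cnbd tbd pqki xnmw stp ryspf vhk tqrr nuzr vhwpb vjojf
Hunk 6: at line 2 remove [tbd,pqki,xnmw] add [bnt] -> 10 lines: xpoj cnbd bnt stp ryspf vhk tqrr nuzr vhwpb vjojf
Hunk 7: at line 1 remove [bnt,stp,ryspf] add [senyv,mxnip,ozobd] -> 10 lines: xpoj cnbd senyv mxnip ozobd vhk tqrr nuzr vhwpb vjojf
Final line 9: vhwpb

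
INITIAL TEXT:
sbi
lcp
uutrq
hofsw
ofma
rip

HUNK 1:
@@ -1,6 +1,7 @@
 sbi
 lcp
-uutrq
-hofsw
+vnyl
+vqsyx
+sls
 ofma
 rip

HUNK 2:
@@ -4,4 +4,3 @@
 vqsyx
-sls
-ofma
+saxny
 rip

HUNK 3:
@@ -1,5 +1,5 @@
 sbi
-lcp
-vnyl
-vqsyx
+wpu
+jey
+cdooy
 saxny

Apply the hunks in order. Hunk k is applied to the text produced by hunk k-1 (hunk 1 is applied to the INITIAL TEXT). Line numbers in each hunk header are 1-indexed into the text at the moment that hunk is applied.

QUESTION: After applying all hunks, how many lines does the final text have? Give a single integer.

Hunk 1: at line 1 remove [uutrq,hofsw] add [vnyl,vqsyx,sls] -> 7 lines: sbi lcp vnyl vqsyx sls ofma rip
Hunk 2: at line 4 remove [sls,ofma] add [saxny] -> 6 lines: sbi lcp vnyl vqsyx saxny rip
Hunk 3: at line 1 remove [lcp,vnyl,vqsyx] add [wpu,jey,cdooy] -> 6 lines: sbi wpu jey cdooy saxny rip
Final line count: 6

Answer: 6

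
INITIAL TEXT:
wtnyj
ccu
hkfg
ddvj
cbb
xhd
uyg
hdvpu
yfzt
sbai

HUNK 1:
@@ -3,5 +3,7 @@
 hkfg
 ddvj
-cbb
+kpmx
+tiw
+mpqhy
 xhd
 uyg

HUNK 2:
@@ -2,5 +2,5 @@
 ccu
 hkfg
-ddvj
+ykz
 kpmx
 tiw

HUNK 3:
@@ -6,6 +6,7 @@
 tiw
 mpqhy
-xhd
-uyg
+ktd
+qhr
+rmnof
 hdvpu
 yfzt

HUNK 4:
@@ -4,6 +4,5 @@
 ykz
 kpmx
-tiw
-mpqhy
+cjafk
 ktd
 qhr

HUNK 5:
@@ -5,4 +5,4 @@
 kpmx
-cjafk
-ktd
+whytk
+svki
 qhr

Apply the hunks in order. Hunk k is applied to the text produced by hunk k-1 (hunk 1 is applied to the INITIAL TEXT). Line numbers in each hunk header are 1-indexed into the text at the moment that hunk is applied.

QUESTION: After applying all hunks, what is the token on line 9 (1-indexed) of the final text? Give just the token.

Hunk 1: at line 3 remove [cbb] add [kpmx,tiw,mpqhy] -> 12 lines: wtnyj ccu hkfg ddvj kpmx tiw mpqhy xhd uyg hdvpu yfzt sbai
Hunk 2: at line 2 remove [ddvj] add [ykz] -> 12 lines: wtnyj ccu hkfg ykz kpmx tiw mpqhy xhd uyg hdvpu yfzt sbai
Hunk 3: at line 6 remove [xhd,uyg] add [ktd,qhr,rmnof] -> 13 lines: wtnyj ccu hkfg ykz kpmx tiw mpqhy ktd qhr rmnof hdvpu yfzt sbai
Hunk 4: at line 4 remove [tiw,mpqhy] add [cjafk] -> 12 lines: wtnyj ccu hkfg ykz kpmx cjafk ktd qhr rmnof hdvpu yfzt sbai
Hunk 5: at line 5 remove [cjafk,ktd] add [whytk,svki] -> 12 lines: wtnyj ccu hkfg ykz kpmx whytk svki qhr rmnof hdvpu yfzt sbai
Final line 9: rmnof

Answer: rmnof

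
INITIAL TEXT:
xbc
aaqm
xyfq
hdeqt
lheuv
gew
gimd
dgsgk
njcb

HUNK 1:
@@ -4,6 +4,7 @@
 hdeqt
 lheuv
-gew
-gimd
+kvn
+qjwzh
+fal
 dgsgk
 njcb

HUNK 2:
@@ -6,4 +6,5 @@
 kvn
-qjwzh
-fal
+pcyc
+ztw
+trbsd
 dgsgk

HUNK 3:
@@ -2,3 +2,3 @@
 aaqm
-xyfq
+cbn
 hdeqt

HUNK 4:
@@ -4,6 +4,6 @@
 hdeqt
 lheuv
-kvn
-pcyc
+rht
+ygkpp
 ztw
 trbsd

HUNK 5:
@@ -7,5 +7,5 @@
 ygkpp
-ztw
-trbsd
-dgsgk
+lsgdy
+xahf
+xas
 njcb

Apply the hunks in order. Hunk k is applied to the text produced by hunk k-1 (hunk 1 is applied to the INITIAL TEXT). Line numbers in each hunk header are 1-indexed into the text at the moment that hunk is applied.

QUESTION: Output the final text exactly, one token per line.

Hunk 1: at line 4 remove [gew,gimd] add [kvn,qjwzh,fal] -> 10 lines: xbc aaqm xyfq hdeqt lheuv kvn qjwzh fal dgsgk njcb
Hunk 2: at line 6 remove [qjwzh,fal] add [pcyc,ztw,trbsd] -> 11 lines: xbc aaqm xyfq hdeqt lheuv kvn pcyc ztw trbsd dgsgk njcb
Hunk 3: at line 2 remove [xyfq] add [cbn] -> 11 lines: xbc aaqm cbn hdeqt lheuv kvn pcyc ztw trbsd dgsgk njcb
Hunk 4: at line 4 remove [kvn,pcyc] add [rht,ygkpp] -> 11 lines: xbc aaqm cbn hdeqt lheuv rht ygkpp ztw trbsd dgsgk njcb
Hunk 5: at line 7 remove [ztw,trbsd,dgsgk] add [lsgdy,xahf,xas] -> 11 lines: xbc aaqm cbn hdeqt lheuv rht ygkpp lsgdy xahf xas njcb

Answer: xbc
aaqm
cbn
hdeqt
lheuv
rht
ygkpp
lsgdy
xahf
xas
njcb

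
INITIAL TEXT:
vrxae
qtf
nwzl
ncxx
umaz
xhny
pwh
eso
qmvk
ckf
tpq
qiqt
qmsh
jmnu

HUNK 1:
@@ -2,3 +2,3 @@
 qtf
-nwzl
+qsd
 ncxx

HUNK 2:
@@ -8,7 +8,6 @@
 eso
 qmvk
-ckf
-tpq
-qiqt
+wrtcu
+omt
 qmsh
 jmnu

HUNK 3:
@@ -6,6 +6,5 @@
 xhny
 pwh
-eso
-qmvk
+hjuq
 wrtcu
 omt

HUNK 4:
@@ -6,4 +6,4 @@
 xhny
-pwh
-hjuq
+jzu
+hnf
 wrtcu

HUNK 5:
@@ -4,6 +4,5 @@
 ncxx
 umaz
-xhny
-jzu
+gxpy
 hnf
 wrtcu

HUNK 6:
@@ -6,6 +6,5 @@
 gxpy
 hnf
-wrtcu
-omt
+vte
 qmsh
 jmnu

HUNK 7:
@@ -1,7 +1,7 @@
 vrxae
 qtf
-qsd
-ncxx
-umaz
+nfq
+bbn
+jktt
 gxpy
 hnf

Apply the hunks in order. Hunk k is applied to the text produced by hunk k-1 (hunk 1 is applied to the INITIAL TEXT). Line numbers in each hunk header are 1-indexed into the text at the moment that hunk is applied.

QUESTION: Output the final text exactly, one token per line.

Hunk 1: at line 2 remove [nwzl] add [qsd] -> 14 lines: vrxae qtf qsd ncxx umaz xhny pwh eso qmvk ckf tpq qiqt qmsh jmnu
Hunk 2: at line 8 remove [ckf,tpq,qiqt] add [wrtcu,omt] -> 13 lines: vrxae qtf qsd ncxx umaz xhny pwh eso qmvk wrtcu omt qmsh jmnu
Hunk 3: at line 6 remove [eso,qmvk] add [hjuq] -> 12 lines: vrxae qtf qsd ncxx umaz xhny pwh hjuq wrtcu omt qmsh jmnu
Hunk 4: at line 6 remove [pwh,hjuq] add [jzu,hnf] -> 12 lines: vrxae qtf qsd ncxx umaz xhny jzu hnf wrtcu omt qmsh jmnu
Hunk 5: at line 4 remove [xhny,jzu] add [gxpy] -> 11 lines: vrxae qtf qsd ncxx umaz gxpy hnf wrtcu omt qmsh jmnu
Hunk 6: at line 6 remove [wrtcu,omt] add [vte] -> 10 lines: vrxae qtf qsd ncxx umaz gxpy hnf vte qmsh jmnu
Hunk 7: at line 1 remove [qsd,ncxx,umaz] add [nfq,bbn,jktt] -> 10 lines: vrxae qtf nfq bbn jktt gxpy hnf vte qmsh jmnu

Answer: vrxae
qtf
nfq
bbn
jktt
gxpy
hnf
vte
qmsh
jmnu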